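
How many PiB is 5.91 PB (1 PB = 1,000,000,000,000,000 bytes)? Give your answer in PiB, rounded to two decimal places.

5.91 PB = 5.91 × 10^15 bytes = 5,910,000,000,000,000 bytes
1 PiB = 2^50 bytes = 1,125,899,906,842,624 bytes
5,910,000,000,000,000 / 1,125,899,906,842,624 = 5.25 PiB

5.25 PiB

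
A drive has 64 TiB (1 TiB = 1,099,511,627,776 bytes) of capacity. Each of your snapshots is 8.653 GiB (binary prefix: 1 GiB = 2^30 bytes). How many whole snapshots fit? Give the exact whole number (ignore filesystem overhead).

7,573

Capacity: 64 TiB = 70,368,744,177,664 bytes
Per item: 8.653 GiB = 9,291,088,003.072 bytes
⌊70,368,744,177,664 / 9,291,088,003.072⌋ = 7,573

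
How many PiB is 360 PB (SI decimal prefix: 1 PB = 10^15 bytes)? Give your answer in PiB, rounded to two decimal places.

360 PB × 1,000,000,000,000,000 bytes/PB = 360,000,000,000,000,000 bytes
1 PiB = 1,125,899,906,842,624 bytes
360,000,000,000,000,000 / 1,125,899,906,842,624 = 319.74 PiB

319.74 PiB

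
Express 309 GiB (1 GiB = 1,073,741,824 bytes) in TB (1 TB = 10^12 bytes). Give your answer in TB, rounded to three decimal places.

309 GiB × 1,073,741,824 bytes/GiB = 331,786,223,616 bytes
1 TB = 10^12 bytes = 1,000,000,000,000 bytes
331,786,223,616 / 1,000,000,000,000 = 0.332 TB

0.332 TB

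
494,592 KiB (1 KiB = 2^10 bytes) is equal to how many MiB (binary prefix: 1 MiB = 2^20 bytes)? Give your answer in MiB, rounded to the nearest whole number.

483 MiB

494,592 KiB = 494,592 × 2^10 bytes = 506,462,208 bytes
1 MiB = 2^20 bytes = 1,048,576 bytes
506,462,208 / 1,048,576 = 483 MiB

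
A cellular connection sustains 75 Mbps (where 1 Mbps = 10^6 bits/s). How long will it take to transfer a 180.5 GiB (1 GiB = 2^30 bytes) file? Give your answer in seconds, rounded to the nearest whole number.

20,673 seconds

180.5 GiB = 193,810,399,232 bytes = 1,550,483,193,856 bits
75 Mbps = 75,000,000 bits/s
time = 1,550,483,193,856 / 75,000,000 = 20,673 s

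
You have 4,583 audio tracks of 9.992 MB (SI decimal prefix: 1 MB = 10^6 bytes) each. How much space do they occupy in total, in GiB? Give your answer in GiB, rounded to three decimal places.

42.648 GiB

Total = 4,583 × 9.992 MB = 45793.336 MB
= 45793.336 × 1,000,000 bytes = 45,793,336,000 bytes
1 GiB = 1,073,741,824 bytes
45,793,336,000 / 1,073,741,824 = 42.648 GiB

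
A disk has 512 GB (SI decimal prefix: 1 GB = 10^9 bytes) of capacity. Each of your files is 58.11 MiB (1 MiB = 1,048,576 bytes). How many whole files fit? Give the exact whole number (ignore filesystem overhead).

8,402

Capacity: 512 GB = 512,000,000,000 bytes
Per item: 58.11 MiB = 60,932,751.36 bytes
⌊512,000,000,000 / 60,932,751.36⌋ = 8,402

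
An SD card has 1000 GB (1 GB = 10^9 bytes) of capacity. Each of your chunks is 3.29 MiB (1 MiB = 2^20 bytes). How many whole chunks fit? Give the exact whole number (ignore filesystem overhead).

Capacity: 1000 GB = 1,000,000,000,000 bytes
Per item: 3.29 MiB = 3,449,815.04 bytes
⌊1,000,000,000,000 / 3,449,815.04⌋ = 289,870

289,870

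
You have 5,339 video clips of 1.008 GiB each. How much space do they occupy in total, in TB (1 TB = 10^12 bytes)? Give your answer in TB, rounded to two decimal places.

Total = 5,339 × 1.008 GiB = 5381.712 GiB
= 5381.712 × 1,073,741,824 bytes = 5,778,569,259,122.688 bytes
1 TB = 1,000,000,000,000 bytes
5,778,569,259,122.688 / 1,000,000,000,000 = 5.78 TB

5.78 TB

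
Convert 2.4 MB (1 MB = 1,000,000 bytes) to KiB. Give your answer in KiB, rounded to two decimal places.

2.4 MB = 2.4 × 10^6 bytes = 2,400,000 bytes
1 KiB = 1,024 bytes
2,400,000 / 1,024 = 2,343.75 KiB

2,343.75 KiB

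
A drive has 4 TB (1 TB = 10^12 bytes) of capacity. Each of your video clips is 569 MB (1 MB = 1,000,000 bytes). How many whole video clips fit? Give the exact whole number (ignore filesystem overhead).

7,029

Capacity: 4 TB = 4,000,000,000,000 bytes
Per item: 569 MB = 569,000,000 bytes
⌊4,000,000,000,000 / 569,000,000⌋ = 7,029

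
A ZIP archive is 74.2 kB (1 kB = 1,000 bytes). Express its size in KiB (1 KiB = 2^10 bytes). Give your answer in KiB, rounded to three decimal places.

74.2 kB = 74.2 × 10^3 bytes = 74,200 bytes
1 KiB = 1,024 bytes
74,200 / 1,024 = 72.461 KiB

72.461 KiB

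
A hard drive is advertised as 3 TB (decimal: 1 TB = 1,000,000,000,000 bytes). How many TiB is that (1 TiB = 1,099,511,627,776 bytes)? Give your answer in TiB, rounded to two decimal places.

3 TB = 3 × 10^12 bytes = 3,000,000,000,000 bytes
1 TiB = 1,099,511,627,776 bytes
3,000,000,000,000 / 1,099,511,627,776 = 2.73 TiB

2.73 TiB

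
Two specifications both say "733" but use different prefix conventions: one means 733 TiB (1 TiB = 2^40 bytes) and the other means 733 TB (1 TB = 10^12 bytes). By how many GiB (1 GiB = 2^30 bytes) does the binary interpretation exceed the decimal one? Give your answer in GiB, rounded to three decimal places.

67,932.553 GiB

733 TiB = 733 × 1,099,511,627,776 = 805,942,023,159,808 bytes
733 TB = 733 × 1,000,000,000,000 = 733,000,000,000,000 bytes
difference = 72,942,023,159,808 bytes
72,942,023,159,808 / 1,073,741,824 = 67,932.553 GiB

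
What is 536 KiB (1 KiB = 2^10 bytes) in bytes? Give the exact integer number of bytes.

536 × 1,024 = 548,864 bytes  (1 KiB = 2^10 bytes)

548,864 bytes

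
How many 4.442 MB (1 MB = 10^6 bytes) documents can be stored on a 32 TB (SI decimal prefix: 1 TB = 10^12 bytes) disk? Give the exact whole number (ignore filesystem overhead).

7,203,962

Capacity: 32 TB = 32,000,000,000,000 bytes
Per item: 4.442 MB = 4,442,000 bytes
⌊32,000,000,000,000 / 4,442,000⌋ = 7,203,962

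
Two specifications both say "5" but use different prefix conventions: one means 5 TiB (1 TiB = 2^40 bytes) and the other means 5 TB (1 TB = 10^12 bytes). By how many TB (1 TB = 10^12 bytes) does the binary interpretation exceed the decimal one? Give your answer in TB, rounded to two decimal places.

5 TiB = 5 × 1,099,511,627,776 = 5,497,558,138,880 bytes
5 TB = 5 × 1,000,000,000,000 = 5,000,000,000,000 bytes
difference = 497,558,138,880 bytes
497,558,138,880 / 1,000,000,000,000 = 0.50 TB

0.50 TB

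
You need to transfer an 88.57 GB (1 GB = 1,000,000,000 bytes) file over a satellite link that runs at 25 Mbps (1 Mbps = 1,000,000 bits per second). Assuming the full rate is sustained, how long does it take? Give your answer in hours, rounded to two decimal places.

88.57 GB = 88,570,000,000 bytes = 708,560,000,000 bits
25 Mbps = 25,000,000 bits/s
time = 708,560,000,000 / 25,000,000 = 28,342.4000 s
28,342.4000 s / 3600 = 7.87 hours

7.87 hours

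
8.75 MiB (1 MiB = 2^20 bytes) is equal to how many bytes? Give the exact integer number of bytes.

8.75 × 1,048,576 = 9,175,040 bytes

9,175,040 bytes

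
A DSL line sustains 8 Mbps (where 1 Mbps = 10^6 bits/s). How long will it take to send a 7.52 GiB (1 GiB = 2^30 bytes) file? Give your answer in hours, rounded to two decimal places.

2.24 hours

7.52 GiB = 8,074,538,516.48 bytes = 64,596,308,131.84 bits
8 Mbps = 8,000,000 bits/s
time = 64,596,308,131.84 / 8,000,000 = 8,074.5385 s
8,074.5385 s / 3600 = 2.24 hours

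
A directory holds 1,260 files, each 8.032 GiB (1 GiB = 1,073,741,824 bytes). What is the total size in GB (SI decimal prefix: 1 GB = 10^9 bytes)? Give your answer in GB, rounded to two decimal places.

10,866.61 GB

Total = 1,260 × 8.032 GiB = 10120.32 GiB
= 10120.32 × 1,073,741,824 bytes = 10,866,610,856,263.68 bytes
1 GB = 1,000,000,000 bytes
10,866,610,856,263.68 / 1,000,000,000 = 10,866.61 GB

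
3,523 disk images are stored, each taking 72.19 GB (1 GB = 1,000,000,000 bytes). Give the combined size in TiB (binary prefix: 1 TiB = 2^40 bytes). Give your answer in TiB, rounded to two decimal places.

231.31 TiB

Total = 3,523 × 72.19 GB = 254325.37 GB
= 254325.37 × 1,000,000,000 bytes = 254,325,370,000,000 bytes
1 TiB = 1,099,511,627,776 bytes
254,325,370,000,000 / 1,099,511,627,776 = 231.31 TiB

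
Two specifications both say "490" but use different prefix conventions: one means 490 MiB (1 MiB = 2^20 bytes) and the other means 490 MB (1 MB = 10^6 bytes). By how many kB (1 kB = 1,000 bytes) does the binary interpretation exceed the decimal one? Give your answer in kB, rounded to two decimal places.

23,802.24 kB

490 MiB = 490 × 1,048,576 = 513,802,240 bytes
490 MB = 490 × 1,000,000 = 490,000,000 bytes
difference = 23,802,240 bytes
23,802,240 / 1,000 = 23,802.24 kB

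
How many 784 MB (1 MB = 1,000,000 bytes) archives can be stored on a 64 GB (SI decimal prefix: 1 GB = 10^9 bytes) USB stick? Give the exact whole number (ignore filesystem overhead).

Capacity: 64 GB = 64,000,000,000 bytes
Per item: 784 MB = 784,000,000 bytes
⌊64,000,000,000 / 784,000,000⌋ = 81

81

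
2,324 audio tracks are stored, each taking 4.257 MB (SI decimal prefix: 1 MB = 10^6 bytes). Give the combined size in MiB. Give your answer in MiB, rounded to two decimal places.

Total = 2,324 × 4.257 MB = 9893.268 MB
= 9893.268 × 1,000,000 bytes = 9,893,268,000 bytes
1 MiB = 1,048,576 bytes
9,893,268,000 / 1,048,576 = 9,434.96 MiB

9,434.96 MiB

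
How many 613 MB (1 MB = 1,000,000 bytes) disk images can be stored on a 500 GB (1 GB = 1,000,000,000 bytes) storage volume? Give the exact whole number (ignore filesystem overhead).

815

Capacity: 500 GB = 500,000,000,000 bytes
Per item: 613 MB = 613,000,000 bytes
⌊500,000,000,000 / 613,000,000⌋ = 815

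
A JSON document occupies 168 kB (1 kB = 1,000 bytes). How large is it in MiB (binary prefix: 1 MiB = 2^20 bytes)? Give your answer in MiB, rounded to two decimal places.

168 kB × 1,000 bytes/kB = 168,000 bytes
1 MiB = 1,048,576 bytes
168,000 / 1,048,576 = 0.16 MiB

0.16 MiB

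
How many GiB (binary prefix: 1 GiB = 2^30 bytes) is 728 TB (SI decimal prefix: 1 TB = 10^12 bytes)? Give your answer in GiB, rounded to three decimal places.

678,002.834 GiB

728 TB × 1,000,000,000,000 bytes/TB = 728,000,000,000,000 bytes
1 GiB = 2^30 bytes = 1,073,741,824 bytes
728,000,000,000,000 / 1,073,741,824 = 678,002.834 GiB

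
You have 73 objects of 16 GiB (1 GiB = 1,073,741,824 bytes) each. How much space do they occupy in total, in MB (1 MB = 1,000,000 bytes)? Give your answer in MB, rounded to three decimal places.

1,254,130.450 MB

Total = 73 × 16 GiB = 1168 GiB
= 1168 × 1,073,741,824 bytes = 1,254,130,450,432 bytes
1 MB = 1,000,000 bytes
1,254,130,450,432 / 1,000,000 = 1,254,130.450 MB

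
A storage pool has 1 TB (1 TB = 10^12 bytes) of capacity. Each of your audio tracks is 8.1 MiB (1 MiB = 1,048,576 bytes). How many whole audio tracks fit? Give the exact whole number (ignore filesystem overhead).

117,737

Capacity: 1 TB = 1,000,000,000,000 bytes
Per item: 8.1 MiB = 8,493,465.6 bytes
⌊1,000,000,000,000 / 8,493,465.6⌋ = 117,737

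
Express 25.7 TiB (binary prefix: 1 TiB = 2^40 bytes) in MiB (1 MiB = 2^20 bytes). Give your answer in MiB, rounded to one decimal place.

26,948,403.2 MiB

25.7 TiB = 25.7 × 2^40 bytes = 28,257,448,833,843.2 bytes
1 MiB = 2^20 bytes = 1,048,576 bytes
28,257,448,833,843.2 / 1,048,576 = 26,948,403.2 MiB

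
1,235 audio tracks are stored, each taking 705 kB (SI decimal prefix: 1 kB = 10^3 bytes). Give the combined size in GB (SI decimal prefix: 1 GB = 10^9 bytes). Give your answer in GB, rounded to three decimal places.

Total = 1,235 × 705 kB = 870,675 kB
= 870,675 × 1,000 bytes = 870,675,000 bytes
1 GB = 1,000,000,000 bytes
870,675,000 / 1,000,000,000 = 0.871 GB

0.871 GB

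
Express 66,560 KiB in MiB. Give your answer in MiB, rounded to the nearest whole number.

65 MiB

66,560 KiB = 66,560 × 2^10 bytes = 68,157,440 bytes
1 MiB = 1,048,576 bytes
68,157,440 / 1,048,576 = 65 MiB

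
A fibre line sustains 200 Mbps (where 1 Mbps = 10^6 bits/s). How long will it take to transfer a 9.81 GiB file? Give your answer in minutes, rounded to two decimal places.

9.81 GiB = 10,533,407,293.44 bytes = 84,267,258,347.52 bits
200 Mbps = 200,000,000 bits/s
time = 84,267,258,347.52 / 200,000,000 = 421.336 s
421.336 s / 60 = 7.02 minutes

7.02 minutes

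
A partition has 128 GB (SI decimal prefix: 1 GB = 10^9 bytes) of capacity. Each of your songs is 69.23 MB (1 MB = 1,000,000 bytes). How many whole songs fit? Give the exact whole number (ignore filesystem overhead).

1,848

Capacity: 128 GB = 128,000,000,000 bytes
Per item: 69.23 MB = 69,230,000 bytes
⌊128,000,000,000 / 69,230,000⌋ = 1,848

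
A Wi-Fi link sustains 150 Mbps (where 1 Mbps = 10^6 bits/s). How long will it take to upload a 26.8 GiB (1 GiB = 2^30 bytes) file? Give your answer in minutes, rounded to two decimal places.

25.58 minutes

26.8 GiB = 28,776,280,883.2 bytes = 230,210,247,065.6 bits
150 Mbps = 150,000,000 bits/s
time = 230,210,247,065.6 / 150,000,000 = 1,534.735 s
1,534.735 s / 60 = 25.58 minutes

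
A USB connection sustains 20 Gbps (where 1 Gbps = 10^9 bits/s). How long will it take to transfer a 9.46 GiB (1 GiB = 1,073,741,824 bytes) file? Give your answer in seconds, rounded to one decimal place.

9.46 GiB = 10,157,597,655.04 bytes = 81,260,781,240.32 bits
20 Gbps = 20,000,000,000 bits/s
time = 81,260,781,240.32 / 20,000,000,000 = 4.1 s

4.1 seconds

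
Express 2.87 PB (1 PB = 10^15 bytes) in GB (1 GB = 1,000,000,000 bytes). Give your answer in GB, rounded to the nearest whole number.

2,870,000 GB

2.87 PB × 1,000,000,000,000,000 bytes/PB = 2,870,000,000,000,000 bytes
1 GB = 10^9 bytes = 1,000,000,000 bytes
2,870,000,000,000,000 / 1,000,000,000 = 2,870,000 GB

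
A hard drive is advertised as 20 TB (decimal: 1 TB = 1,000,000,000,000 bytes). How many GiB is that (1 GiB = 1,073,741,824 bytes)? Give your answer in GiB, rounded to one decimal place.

18,626.5 GiB

20 TB = 20 × 10^12 bytes = 20,000,000,000,000 bytes
1 GiB = 1,073,741,824 bytes
20,000,000,000,000 / 1,073,741,824 = 18,626.5 GiB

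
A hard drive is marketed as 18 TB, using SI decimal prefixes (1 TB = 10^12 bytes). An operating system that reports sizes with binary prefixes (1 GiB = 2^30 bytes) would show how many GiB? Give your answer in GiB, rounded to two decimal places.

18 TB × 1,000,000,000,000 bytes/TB = 18,000,000,000,000 bytes
1 GiB = 1,073,741,824 bytes
18,000,000,000,000 / 1,073,741,824 = 16,763.81 GiB

16,763.81 GiB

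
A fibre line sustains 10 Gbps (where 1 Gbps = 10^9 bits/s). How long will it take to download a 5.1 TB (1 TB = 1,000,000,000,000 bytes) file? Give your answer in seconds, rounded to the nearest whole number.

4,080 seconds

5.1 TB = 5,100,000,000,000 bytes = 40,800,000,000,000 bits
10 Gbps = 10,000,000,000 bits/s
time = 40,800,000,000,000 / 10,000,000,000 = 4,080 s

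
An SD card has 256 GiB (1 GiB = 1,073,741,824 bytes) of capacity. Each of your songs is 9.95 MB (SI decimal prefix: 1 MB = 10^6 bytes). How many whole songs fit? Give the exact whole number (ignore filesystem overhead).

Capacity: 256 GiB = 274,877,906,944 bytes
Per item: 9.95 MB = 9,950,000 bytes
⌊274,877,906,944 / 9,950,000⌋ = 27,625

27,625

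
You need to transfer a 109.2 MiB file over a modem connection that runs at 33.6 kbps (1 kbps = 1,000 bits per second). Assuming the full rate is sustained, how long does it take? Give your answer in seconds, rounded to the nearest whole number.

27,263 seconds

109.2 MiB = 114,504,499.2 bytes = 916,035,993.6 bits
33.6 kbps = 33,600 bits/s
time = 916,035,993.6 / 33,600 = 27,263 s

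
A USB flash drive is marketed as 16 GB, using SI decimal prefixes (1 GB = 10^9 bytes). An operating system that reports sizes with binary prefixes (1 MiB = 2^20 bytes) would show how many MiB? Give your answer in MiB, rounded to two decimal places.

16 GB × 1,000,000,000 bytes/GB = 16,000,000,000 bytes
1 MiB = 1,048,576 bytes
16,000,000,000 / 1,048,576 = 15,258.79 MiB

15,258.79 MiB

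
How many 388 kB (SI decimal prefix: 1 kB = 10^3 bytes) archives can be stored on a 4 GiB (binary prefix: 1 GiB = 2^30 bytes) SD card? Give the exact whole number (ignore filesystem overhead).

11,069

Capacity: 4 GiB = 4,294,967,296 bytes
Per item: 388 kB = 388,000 bytes
⌊4,294,967,296 / 388,000⌋ = 11,069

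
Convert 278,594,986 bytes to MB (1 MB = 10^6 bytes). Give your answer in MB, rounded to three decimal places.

278.595 MB

278,594,986 bytes given.
1 MB = 10^6 bytes = 1,000,000 bytes
278,594,986 / 1,000,000 = 278.595 MB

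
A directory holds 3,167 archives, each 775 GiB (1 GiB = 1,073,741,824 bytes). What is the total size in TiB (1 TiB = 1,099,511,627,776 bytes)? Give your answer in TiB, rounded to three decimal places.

2,396.899 TiB

Total = 3,167 × 775 GiB = 2,454,425 GiB
= 2,454,425 × 1,073,741,824 bytes = 2,635,418,776,371,200 bytes
1 TiB = 1,099,511,627,776 bytes
2,635,418,776,371,200 / 1,099,511,627,776 = 2,396.899 TiB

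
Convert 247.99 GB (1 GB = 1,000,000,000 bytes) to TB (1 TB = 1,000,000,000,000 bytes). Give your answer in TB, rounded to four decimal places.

247.99 GB × 1,000,000,000 bytes/GB = 247,990,000,000 bytes
1 TB = 1,000,000,000,000 bytes
247,990,000,000 / 1,000,000,000,000 = 0.2480 TB

0.2480 TB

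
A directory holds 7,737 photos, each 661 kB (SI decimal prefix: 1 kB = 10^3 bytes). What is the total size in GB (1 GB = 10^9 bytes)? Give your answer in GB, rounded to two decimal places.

Total = 7,737 × 661 kB = 5,114,157 kB
= 5,114,157 × 1,000 bytes = 5,114,157,000 bytes
1 GB = 1,000,000,000 bytes
5,114,157,000 / 1,000,000,000 = 5.11 GB

5.11 GB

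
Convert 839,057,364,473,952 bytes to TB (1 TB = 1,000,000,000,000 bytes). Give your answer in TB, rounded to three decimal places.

839,057,364,473,952 bytes given.
1 TB = 10^12 bytes = 1,000,000,000,000 bytes
839,057,364,473,952 / 1,000,000,000,000 = 839.057 TB

839.057 TB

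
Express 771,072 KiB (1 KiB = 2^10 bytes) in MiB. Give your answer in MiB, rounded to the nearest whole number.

771,072 KiB × 1,024 bytes/KiB = 789,577,728 bytes
1 MiB = 2^20 bytes = 1,048,576 bytes
789,577,728 / 1,048,576 = 753 MiB

753 MiB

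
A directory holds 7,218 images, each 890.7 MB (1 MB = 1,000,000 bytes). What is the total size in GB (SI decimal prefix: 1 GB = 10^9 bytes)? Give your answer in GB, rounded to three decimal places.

Total = 7,218 × 890.7 MB = 6429072.6 MB
= 6429072.6 × 1,000,000 bytes = 6,429,072,600,000 bytes
1 GB = 1,000,000,000 bytes
6,429,072,600,000 / 1,000,000,000 = 6,429.073 GB

6,429.073 GB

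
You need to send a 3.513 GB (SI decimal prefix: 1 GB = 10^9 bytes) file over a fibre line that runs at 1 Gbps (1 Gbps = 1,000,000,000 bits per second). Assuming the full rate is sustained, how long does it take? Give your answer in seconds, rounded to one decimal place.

3.513 GB = 3,513,000,000 bytes = 28,104,000,000 bits
1 Gbps = 1,000,000,000 bits/s
time = 28,104,000,000 / 1,000,000,000 = 28.1 s

28.1 seconds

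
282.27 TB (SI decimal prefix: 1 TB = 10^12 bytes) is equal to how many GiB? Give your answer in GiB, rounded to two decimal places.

282.27 TB × 1,000,000,000,000 bytes/TB = 282,270,000,000,000 bytes
1 GiB = 1,073,741,824 bytes
282,270,000,000,000 / 1,073,741,824 = 262,884.42 GiB

262,884.42 GiB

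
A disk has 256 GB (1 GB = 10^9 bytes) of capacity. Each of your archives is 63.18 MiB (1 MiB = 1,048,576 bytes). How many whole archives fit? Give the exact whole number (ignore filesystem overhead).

Capacity: 256 GB = 256,000,000,000 bytes
Per item: 63.18 MiB = 66,249,031.68 bytes
⌊256,000,000,000 / 66,249,031.68⌋ = 3,864

3,864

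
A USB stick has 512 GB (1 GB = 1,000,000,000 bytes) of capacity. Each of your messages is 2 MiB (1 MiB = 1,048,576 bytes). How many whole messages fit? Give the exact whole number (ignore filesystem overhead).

Capacity: 512 GB = 512,000,000,000 bytes
Per item: 2 MiB = 2,097,152 bytes
⌊512,000,000,000 / 2,097,152⌋ = 244,140

244,140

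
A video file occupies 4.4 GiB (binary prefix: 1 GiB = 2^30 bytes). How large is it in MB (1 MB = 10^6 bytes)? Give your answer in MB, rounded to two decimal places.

4.4 GiB × 1,073,741,824 bytes/GiB = 4,724,464,025.6 bytes
1 MB = 10^6 bytes = 1,000,000 bytes
4,724,464,025.6 / 1,000,000 = 4,724.46 MB

4,724.46 MB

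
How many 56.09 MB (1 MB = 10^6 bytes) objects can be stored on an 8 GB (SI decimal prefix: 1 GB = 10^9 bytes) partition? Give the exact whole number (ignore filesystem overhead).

Capacity: 8 GB = 8,000,000,000 bytes
Per item: 56.09 MB = 56,090,000 bytes
⌊8,000,000,000 / 56,090,000⌋ = 142

142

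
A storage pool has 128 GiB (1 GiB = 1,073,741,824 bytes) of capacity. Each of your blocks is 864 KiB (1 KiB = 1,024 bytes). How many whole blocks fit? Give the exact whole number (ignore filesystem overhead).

155,344

Capacity: 128 GiB = 137,438,953,472 bytes
Per item: 864 KiB = 884,736 bytes
⌊137,438,953,472 / 884,736⌋ = 155,344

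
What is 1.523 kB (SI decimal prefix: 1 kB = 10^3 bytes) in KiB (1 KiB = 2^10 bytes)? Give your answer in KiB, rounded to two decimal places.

1.49 KiB

1.523 kB × 1,000 bytes/kB = 1,523 bytes
1 KiB = 2^10 bytes = 1,024 bytes
1,523 / 1,024 = 1.49 KiB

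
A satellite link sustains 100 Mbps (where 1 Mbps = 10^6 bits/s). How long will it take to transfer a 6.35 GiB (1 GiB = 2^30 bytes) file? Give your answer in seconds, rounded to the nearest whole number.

6.35 GiB = 6,818,260,582.4 bytes = 54,546,084,659.2 bits
100 Mbps = 100,000,000 bits/s
time = 54,546,084,659.2 / 100,000,000 = 545 s

545 seconds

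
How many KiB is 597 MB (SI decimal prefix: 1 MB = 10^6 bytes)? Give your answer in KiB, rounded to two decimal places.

583,007.81 KiB

597 MB = 597 × 10^6 bytes = 597,000,000 bytes
1 KiB = 2^10 bytes = 1,024 bytes
597,000,000 / 1,024 = 583,007.81 KiB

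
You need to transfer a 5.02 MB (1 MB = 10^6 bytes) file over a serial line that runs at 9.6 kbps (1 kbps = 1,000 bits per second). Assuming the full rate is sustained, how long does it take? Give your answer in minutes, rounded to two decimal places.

69.72 minutes

5.02 MB = 5,020,000 bytes = 40,160,000 bits
9.6 kbps = 9,600 bits/s
time = 40,160,000 / 9,600 = 4,183.333 s
4,183.333 s / 60 = 69.72 minutes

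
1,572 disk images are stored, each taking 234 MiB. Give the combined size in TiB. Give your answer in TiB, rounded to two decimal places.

Total = 1,572 × 234 MiB = 367,848 MiB
= 367,848 × 1,048,576 bytes = 385,716,584,448 bytes
1 TiB = 1,099,511,627,776 bytes
385,716,584,448 / 1,099,511,627,776 = 0.35 TiB

0.35 TiB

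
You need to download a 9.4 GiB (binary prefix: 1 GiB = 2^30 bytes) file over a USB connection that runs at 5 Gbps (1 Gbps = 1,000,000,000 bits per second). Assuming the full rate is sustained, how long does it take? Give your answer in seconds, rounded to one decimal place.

16.1 seconds

9.4 GiB = 10,093,173,145.6 bytes = 80,745,385,164.8 bits
5 Gbps = 5,000,000,000 bits/s
time = 80,745,385,164.8 / 5,000,000,000 = 16.1 s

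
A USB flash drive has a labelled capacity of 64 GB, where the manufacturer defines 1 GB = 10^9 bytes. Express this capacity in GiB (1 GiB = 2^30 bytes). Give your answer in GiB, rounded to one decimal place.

59.6 GiB

64 GB × 1,000,000,000 bytes/GB = 64,000,000,000 bytes
1 GiB = 1,073,741,824 bytes
64,000,000,000 / 1,073,741,824 = 59.6 GiB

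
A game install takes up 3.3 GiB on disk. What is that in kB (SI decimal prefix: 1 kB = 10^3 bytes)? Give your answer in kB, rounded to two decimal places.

3.3 GiB × 1,073,741,824 bytes/GiB = 3,543,348,019.2 bytes
1 kB = 1,000 bytes
3,543,348,019.2 / 1,000 = 3,543,348.02 kB

3,543,348.02 kB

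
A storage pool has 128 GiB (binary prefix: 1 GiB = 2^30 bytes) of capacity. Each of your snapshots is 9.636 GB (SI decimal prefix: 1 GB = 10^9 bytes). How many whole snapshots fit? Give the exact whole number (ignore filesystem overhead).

Capacity: 128 GiB = 137,438,953,472 bytes
Per item: 9.636 GB = 9,636,000,000 bytes
⌊137,438,953,472 / 9,636,000,000⌋ = 14

14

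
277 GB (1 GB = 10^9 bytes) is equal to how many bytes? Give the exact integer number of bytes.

277,000,000,000 bytes

277 × 1,000,000,000 = 277,000,000,000 bytes  (1 GB = 10^9 bytes)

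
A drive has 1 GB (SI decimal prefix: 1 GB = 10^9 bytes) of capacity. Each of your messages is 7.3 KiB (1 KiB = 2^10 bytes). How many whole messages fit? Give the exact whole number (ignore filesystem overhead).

133,775

Capacity: 1 GB = 1,000,000,000 bytes
Per item: 7.3 KiB = 7,475.2 bytes
⌊1,000,000,000 / 7,475.2⌋ = 133,775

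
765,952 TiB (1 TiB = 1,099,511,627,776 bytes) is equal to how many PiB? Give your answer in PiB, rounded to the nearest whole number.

748 PiB

765,952 TiB = 765,952 × 2^40 bytes = 842,173,130,318,282,752 bytes
1 PiB = 2^50 bytes = 1,125,899,906,842,624 bytes
842,173,130,318,282,752 / 1,125,899,906,842,624 = 748 PiB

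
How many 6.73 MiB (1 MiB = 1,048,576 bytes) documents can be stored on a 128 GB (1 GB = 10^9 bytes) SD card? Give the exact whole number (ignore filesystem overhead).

Capacity: 128 GB = 128,000,000,000 bytes
Per item: 6.73 MiB = 7,056,916.48 bytes
⌊128,000,000,000 / 7,056,916.48⌋ = 18,138

18,138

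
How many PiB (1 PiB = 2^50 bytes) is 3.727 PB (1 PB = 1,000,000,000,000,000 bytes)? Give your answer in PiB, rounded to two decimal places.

3.31 PiB

3.727 PB = 3.727 × 10^15 bytes = 3,727,000,000,000,000 bytes
1 PiB = 2^50 bytes = 1,125,899,906,842,624 bytes
3,727,000,000,000,000 / 1,125,899,906,842,624 = 3.31 PiB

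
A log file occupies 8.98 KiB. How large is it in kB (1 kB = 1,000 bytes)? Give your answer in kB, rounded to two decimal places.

8.98 KiB = 8.98 × 2^10 bytes = 9,195.52 bytes
1 kB = 10^3 bytes = 1,000 bytes
9,195.52 / 1,000 = 9.20 kB

9.20 kB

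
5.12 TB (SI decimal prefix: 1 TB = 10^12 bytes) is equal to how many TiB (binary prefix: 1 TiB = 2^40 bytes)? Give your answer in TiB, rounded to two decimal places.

4.66 TiB

5.12 TB = 5.12 × 10^12 bytes = 5,120,000,000,000 bytes
1 TiB = 1,099,511,627,776 bytes
5,120,000,000,000 / 1,099,511,627,776 = 4.66 TiB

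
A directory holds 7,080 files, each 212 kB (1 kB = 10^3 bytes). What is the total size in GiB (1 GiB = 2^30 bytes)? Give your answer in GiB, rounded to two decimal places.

Total = 7,080 × 212 kB = 1,500,960 kB
= 1,500,960 × 1,000 bytes = 1,500,960,000 bytes
1 GiB = 1,073,741,824 bytes
1,500,960,000 / 1,073,741,824 = 1.40 GiB

1.40 GiB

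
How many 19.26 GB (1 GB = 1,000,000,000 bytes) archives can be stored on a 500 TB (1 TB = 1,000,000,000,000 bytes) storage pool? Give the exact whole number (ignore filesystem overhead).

Capacity: 500 TB = 500,000,000,000,000 bytes
Per item: 19.26 GB = 19,260,000,000 bytes
⌊500,000,000,000,000 / 19,260,000,000⌋ = 25,960

25,960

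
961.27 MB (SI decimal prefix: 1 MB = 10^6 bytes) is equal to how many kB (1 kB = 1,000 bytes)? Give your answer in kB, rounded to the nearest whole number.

961.27 MB = 961.27 × 10^6 bytes = 961,270,000 bytes
1 kB = 10^3 bytes = 1,000 bytes
961,270,000 / 1,000 = 961,270 kB

961,270 kB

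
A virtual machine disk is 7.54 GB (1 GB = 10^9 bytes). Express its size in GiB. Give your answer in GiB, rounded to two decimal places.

7.54 GB = 7.54 × 10^9 bytes = 7,540,000,000 bytes
1 GiB = 1,073,741,824 bytes
7,540,000,000 / 1,073,741,824 = 7.02 GiB

7.02 GiB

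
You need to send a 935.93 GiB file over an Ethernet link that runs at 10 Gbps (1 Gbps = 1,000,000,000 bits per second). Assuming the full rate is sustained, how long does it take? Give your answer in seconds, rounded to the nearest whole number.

804 seconds

935.93 GiB = 1,004,947,185,336.32 bytes = 8,039,577,482,690.56 bits
10 Gbps = 10,000,000,000 bits/s
time = 8,039,577,482,690.56 / 10,000,000,000 = 804 s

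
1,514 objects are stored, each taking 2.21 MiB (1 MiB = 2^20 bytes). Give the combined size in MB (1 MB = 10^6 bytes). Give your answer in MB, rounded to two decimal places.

3,508.47 MB

Total = 1,514 × 2.21 MiB = 3345.94 MiB
= 3345.94 × 1,048,576 bytes = 3,508,472,381.44 bytes
1 MB = 1,000,000 bytes
3,508,472,381.44 / 1,000,000 = 3,508.47 MB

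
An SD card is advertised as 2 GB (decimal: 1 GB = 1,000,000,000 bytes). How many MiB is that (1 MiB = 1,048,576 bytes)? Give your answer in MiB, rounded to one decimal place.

1,907.3 MiB

2 GB = 2 × 10^9 bytes = 2,000,000,000 bytes
1 MiB = 1,048,576 bytes
2,000,000,000 / 1,048,576 = 1,907.3 MiB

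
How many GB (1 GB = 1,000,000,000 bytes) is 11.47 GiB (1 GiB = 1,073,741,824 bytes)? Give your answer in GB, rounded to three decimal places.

12.316 GB

11.47 GiB = 11.47 × 2^30 bytes = 12,315,818,721.28 bytes
1 GB = 10^9 bytes = 1,000,000,000 bytes
12,315,818,721.28 / 1,000,000,000 = 12.316 GB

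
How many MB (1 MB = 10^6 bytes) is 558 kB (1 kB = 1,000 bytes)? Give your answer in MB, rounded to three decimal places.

0.558 MB

558 kB = 558 × 10^3 bytes = 558,000 bytes
1 MB = 10^6 bytes = 1,000,000 bytes
558,000 / 1,000,000 = 0.558 MB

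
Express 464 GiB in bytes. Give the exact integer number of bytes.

464 × 1,073,741,824 = 498,216,206,336 bytes  (1 GiB = 2^30 bytes)

498,216,206,336 bytes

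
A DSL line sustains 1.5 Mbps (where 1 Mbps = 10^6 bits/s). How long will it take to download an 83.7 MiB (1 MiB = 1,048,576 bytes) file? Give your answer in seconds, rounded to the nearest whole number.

83.7 MiB = 87,765,811.2 bytes = 702,126,489.6 bits
1.5 Mbps = 1,500,000 bits/s
time = 702,126,489.6 / 1,500,000 = 468 s

468 seconds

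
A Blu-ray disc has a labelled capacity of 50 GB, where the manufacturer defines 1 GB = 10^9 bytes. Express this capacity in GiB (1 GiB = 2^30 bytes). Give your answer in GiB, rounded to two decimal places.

50 GB × 1,000,000,000 bytes/GB = 50,000,000,000 bytes
1 GiB = 2^30 bytes = 1,073,741,824 bytes
50,000,000,000 / 1,073,741,824 = 46.57 GiB

46.57 GiB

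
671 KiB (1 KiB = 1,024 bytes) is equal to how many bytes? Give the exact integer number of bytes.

687,104 bytes

671 × 1,024 = 687,104 bytes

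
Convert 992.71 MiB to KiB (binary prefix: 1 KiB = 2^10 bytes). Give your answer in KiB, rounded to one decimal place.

1,016,535.0 KiB

992.71 MiB = 992.71 × 2^20 bytes = 1,040,931,880.96 bytes
1 KiB = 2^10 bytes = 1,024 bytes
1,040,931,880.96 / 1,024 = 1,016,535.0 KiB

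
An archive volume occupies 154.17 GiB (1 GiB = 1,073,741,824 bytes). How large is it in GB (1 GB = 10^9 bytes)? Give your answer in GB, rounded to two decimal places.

154.17 GiB = 154.17 × 2^30 bytes = 165,538,777,006.08 bytes
1 GB = 1,000,000,000 bytes
165,538,777,006.08 / 1,000,000,000 = 165.54 GB

165.54 GB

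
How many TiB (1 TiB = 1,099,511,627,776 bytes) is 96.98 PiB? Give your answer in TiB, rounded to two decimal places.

96.98 PiB = 96.98 × 2^50 bytes = 109,189,772,965,597,675.52 bytes
1 TiB = 2^40 bytes = 1,099,511,627,776 bytes
109,189,772,965,597,675.52 / 1,099,511,627,776 = 99,307.52 TiB

99,307.52 TiB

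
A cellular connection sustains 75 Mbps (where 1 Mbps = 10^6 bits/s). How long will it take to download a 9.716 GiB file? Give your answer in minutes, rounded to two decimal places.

18.55 minutes

9.716 GiB = 10,432,475,561.984 bytes = 83,459,804,495.872 bits
75 Mbps = 75,000,000 bits/s
time = 83,459,804,495.872 / 75,000,000 = 1,112.797 s
1,112.797 s / 60 = 18.55 minutes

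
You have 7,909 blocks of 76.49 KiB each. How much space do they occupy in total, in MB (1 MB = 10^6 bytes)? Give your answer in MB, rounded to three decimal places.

619.478 MB

Total = 7,909 × 76.49 KiB = 604959.41 KiB
= 604959.41 × 1,024 bytes = 619,478,435.84 bytes
1 MB = 1,000,000 bytes
619,478,435.84 / 1,000,000 = 619.478 MB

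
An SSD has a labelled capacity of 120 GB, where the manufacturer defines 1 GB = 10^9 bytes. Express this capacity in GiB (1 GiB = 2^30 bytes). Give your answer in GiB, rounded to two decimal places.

120 GB × 1,000,000,000 bytes/GB = 120,000,000,000 bytes
1 GiB = 1,073,741,824 bytes
120,000,000,000 / 1,073,741,824 = 111.76 GiB

111.76 GiB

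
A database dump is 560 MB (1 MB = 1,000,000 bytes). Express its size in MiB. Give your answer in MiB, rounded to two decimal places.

560 MB = 560 × 10^6 bytes = 560,000,000 bytes
1 MiB = 1,048,576 bytes
560,000,000 / 1,048,576 = 534.06 MiB

534.06 MiB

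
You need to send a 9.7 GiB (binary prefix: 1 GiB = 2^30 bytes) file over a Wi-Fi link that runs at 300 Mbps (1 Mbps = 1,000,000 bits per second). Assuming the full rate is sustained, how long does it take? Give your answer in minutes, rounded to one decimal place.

4.6 minutes

9.7 GiB = 10,415,295,692.8 bytes = 83,322,365,542.4 bits
300 Mbps = 300,000,000 bits/s
time = 83,322,365,542.4 / 300,000,000 = 277.74 s
277.74 s / 60 = 4.6 minutes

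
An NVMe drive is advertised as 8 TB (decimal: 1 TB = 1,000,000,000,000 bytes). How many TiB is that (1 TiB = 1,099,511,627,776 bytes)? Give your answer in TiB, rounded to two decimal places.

8 TB × 1,000,000,000,000 bytes/TB = 8,000,000,000,000 bytes
1 TiB = 1,099,511,627,776 bytes
8,000,000,000,000 / 1,099,511,627,776 = 7.28 TiB

7.28 TiB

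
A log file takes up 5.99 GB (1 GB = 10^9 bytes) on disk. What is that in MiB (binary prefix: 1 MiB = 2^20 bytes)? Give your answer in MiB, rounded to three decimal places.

5,712.509 MiB

5.99 GB = 5.99 × 10^9 bytes = 5,990,000,000 bytes
1 MiB = 1,048,576 bytes
5,990,000,000 / 1,048,576 = 5,712.509 MiB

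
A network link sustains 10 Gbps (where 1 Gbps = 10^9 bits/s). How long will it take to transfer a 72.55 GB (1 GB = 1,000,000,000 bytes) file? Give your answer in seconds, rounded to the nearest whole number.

58 seconds

72.55 GB = 72,550,000,000 bytes = 580,400,000,000 bits
10 Gbps = 10,000,000,000 bits/s
time = 580,400,000,000 / 10,000,000,000 = 58 s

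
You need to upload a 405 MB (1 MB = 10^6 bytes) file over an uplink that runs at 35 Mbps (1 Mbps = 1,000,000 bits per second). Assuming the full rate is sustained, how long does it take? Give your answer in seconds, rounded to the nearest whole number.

93 seconds

405 MB = 405,000,000 bytes = 3,240,000,000 bits
35 Mbps = 35,000,000 bits/s
time = 3,240,000,000 / 35,000,000 = 93 s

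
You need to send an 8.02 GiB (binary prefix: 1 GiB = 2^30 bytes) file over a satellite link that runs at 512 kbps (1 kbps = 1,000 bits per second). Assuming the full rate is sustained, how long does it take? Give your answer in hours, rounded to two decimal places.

37.38 hours

8.02 GiB = 8,611,409,428.48 bytes = 68,891,275,427.84 bits
512 kbps = 512,000 bits/s
time = 68,891,275,427.84 / 512,000 = 134,553.2723 s
134,553.2723 s / 3600 = 37.38 hours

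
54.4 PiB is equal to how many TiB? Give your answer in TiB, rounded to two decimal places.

54.4 PiB = 54.4 × 2^50 bytes = 61,248,954,932,238,745.6 bytes
1 TiB = 1,099,511,627,776 bytes
61,248,954,932,238,745.6 / 1,099,511,627,776 = 55,705.60 TiB

55,705.60 TiB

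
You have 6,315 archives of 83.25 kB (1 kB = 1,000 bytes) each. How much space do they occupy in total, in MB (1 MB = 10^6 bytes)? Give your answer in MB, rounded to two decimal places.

Total = 6,315 × 83.25 kB = 525723.75 kB
= 525723.75 × 1,000 bytes = 525,723,750 bytes
1 MB = 1,000,000 bytes
525,723,750 / 1,000,000 = 525.72 MB

525.72 MB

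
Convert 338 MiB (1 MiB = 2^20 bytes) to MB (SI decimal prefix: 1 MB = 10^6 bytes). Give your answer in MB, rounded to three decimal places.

354.419 MB

338 MiB × 1,048,576 bytes/MiB = 354,418,688 bytes
1 MB = 10^6 bytes = 1,000,000 bytes
354,418,688 / 1,000,000 = 354.419 MB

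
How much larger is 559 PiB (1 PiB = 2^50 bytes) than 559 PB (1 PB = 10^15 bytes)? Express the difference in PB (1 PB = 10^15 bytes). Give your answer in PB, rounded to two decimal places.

559 PiB = 559 × 1,125,899,906,842,624 = 629,378,047,925,026,816 bytes
559 PB = 559 × 1,000,000,000,000,000 = 559,000,000,000,000,000 bytes
difference = 70,378,047,925,026,816 bytes
70,378,047,925,026,816 / 1,000,000,000,000,000 = 70.38 PB

70.38 PB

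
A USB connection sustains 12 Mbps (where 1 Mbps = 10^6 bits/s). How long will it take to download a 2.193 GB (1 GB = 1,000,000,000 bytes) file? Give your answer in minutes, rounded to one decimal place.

24.4 minutes

2.193 GB = 2,193,000,000 bytes = 17,544,000,000 bits
12 Mbps = 12,000,000 bits/s
time = 17,544,000,000 / 12,000,000 = 1,462.00 s
1,462.00 s / 60 = 24.4 minutes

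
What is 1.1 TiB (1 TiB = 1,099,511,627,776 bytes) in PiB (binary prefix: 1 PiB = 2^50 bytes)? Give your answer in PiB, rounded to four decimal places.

1.1 TiB × 1,099,511,627,776 bytes/TiB = 1,209,462,790,553.6 bytes
1 PiB = 1,125,899,906,842,624 bytes
1,209,462,790,553.6 / 1,125,899,906,842,624 = 0.0011 PiB

0.0011 PiB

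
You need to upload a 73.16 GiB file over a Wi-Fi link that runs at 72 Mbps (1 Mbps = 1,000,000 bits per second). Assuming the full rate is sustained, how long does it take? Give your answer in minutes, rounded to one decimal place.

73.16 GiB = 78,554,951,843.84 bytes = 628,439,614,750.72 bits
72 Mbps = 72,000,000 bits/s
time = 628,439,614,750.72 / 72,000,000 = 8,728.33 s
8,728.33 s / 60 = 145.5 minutes

145.5 minutes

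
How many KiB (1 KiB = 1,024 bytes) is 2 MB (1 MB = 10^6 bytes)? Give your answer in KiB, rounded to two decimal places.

2 MB = 2 × 10^6 bytes = 2,000,000 bytes
1 KiB = 2^10 bytes = 1,024 bytes
2,000,000 / 1,024 = 1,953.13 KiB

1,953.13 KiB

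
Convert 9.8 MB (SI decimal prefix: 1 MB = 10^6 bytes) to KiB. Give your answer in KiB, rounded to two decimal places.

9.8 MB = 9.8 × 10^6 bytes = 9,800,000 bytes
1 KiB = 2^10 bytes = 1,024 bytes
9,800,000 / 1,024 = 9,570.31 KiB

9,570.31 KiB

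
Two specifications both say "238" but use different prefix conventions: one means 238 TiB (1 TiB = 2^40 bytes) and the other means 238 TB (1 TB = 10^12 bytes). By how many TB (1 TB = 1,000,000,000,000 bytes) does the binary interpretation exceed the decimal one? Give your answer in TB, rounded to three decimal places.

23.684 TB

238 TiB = 238 × 1,099,511,627,776 = 261,683,767,410,688 bytes
238 TB = 238 × 1,000,000,000,000 = 238,000,000,000,000 bytes
difference = 23,683,767,410,688 bytes
23,683,767,410,688 / 1,000,000,000,000 = 23.684 TB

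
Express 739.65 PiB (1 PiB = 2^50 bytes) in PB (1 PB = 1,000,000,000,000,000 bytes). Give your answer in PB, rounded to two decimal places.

832.77 PB

739.65 PiB = 739.65 × 2^50 bytes = 832,771,866,096,146,841.6 bytes
1 PB = 10^15 bytes = 1,000,000,000,000,000 bytes
832,771,866,096,146,841.6 / 1,000,000,000,000,000 = 832.77 PB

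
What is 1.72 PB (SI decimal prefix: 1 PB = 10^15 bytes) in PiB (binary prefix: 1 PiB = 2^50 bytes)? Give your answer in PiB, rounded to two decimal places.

1.53 PiB

1.72 PB = 1.72 × 10^15 bytes = 1,720,000,000,000,000 bytes
1 PiB = 1,125,899,906,842,624 bytes
1,720,000,000,000,000 / 1,125,899,906,842,624 = 1.53 PiB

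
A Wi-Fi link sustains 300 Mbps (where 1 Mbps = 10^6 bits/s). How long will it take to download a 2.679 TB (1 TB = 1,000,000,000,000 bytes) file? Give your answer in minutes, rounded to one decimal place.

2.679 TB = 2,679,000,000,000 bytes = 21,432,000,000,000 bits
300 Mbps = 300,000,000 bits/s
time = 21,432,000,000,000 / 300,000,000 = 71,440.00 s
71,440.00 s / 60 = 1,190.7 minutes

1,190.7 minutes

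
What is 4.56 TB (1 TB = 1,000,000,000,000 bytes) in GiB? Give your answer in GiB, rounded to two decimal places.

4.56 TB = 4.56 × 10^12 bytes = 4,560,000,000,000 bytes
1 GiB = 1,073,741,824 bytes
4,560,000,000,000 / 1,073,741,824 = 4,246.83 GiB

4,246.83 GiB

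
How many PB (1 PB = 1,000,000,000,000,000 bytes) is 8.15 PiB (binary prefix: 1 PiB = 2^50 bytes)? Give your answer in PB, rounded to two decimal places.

9.18 PB

8.15 PiB = 8.15 × 2^50 bytes = 9,176,084,240,767,385.6 bytes
1 PB = 10^15 bytes = 1,000,000,000,000,000 bytes
9,176,084,240,767,385.6 / 1,000,000,000,000,000 = 9.18 PB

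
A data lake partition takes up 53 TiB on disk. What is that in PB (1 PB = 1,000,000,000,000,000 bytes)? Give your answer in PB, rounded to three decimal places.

53 TiB × 1,099,511,627,776 bytes/TiB = 58,274,116,272,128 bytes
1 PB = 1,000,000,000,000,000 bytes
58,274,116,272,128 / 1,000,000,000,000,000 = 0.058 PB

0.058 PB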